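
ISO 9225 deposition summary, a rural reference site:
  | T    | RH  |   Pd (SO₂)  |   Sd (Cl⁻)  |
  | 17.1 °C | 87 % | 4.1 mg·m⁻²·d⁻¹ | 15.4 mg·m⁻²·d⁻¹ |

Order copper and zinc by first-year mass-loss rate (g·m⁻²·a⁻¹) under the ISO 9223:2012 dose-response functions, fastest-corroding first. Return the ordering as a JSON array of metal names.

copper: T>10 °C ⇒ hinge -0.080·(17.1−10) = -0.5680
  SO₂ term: 0.0053·4.1^0.26·exp(0.059·87-0.5680) = 0.7348
  Sd branch = 0.01025·Sd^0.27·e^(0.036·RH+0.049·T) = 1.136 μm/a
  sum: 0.7348 + 1.136 → r_corr = 1.871 μm/a
  mass loss = 1.871 μm/a × 8.96 g/cm³ = 16.76 g·m⁻²·a⁻¹
zinc: f(T) = -0.071·(T−10) [T>10 °C] = -0.5041
  SO₂ term: 0.0129·4.1^0.44·exp(0.046·87-0.5041) = 0.7931
  Sd branch = 0.0175·Sd^0.57·e^(0.008·RH+0.085·T) = 0.7136 μm/a
  sum: 0.7931 + 0.7136 → r_corr = 1.507 μm/a
  mass loss = 1.507 μm/a × 7.14 g/cm³ = 10.76 g·m⁻²·a⁻¹
Ordering by g·m⁻²·a⁻¹: copper (16.8) > zinc (10.8)

["copper", "zinc"]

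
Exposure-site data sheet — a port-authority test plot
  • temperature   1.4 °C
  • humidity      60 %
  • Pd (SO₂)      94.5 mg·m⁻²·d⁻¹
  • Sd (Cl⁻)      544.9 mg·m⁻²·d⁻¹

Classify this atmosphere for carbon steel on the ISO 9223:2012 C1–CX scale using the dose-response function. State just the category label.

C4

carbon steel: T≤10 °C ⇒ hinge +0.150·(1.4−10) = -1.2900
  SO₂ term: 1.77·94.5^0.52·exp(0.02·60-1.2900) = 17.22
  Cl⁻ term: 0.102·544.9^0.62·exp(0.033·60+0.04·1.4) = 38.85
  sum: 17.22 + 38.85 → r_corr = 56.07 μm/a
56.1 μm/a falls in (50, 80] for carbon steel → category C4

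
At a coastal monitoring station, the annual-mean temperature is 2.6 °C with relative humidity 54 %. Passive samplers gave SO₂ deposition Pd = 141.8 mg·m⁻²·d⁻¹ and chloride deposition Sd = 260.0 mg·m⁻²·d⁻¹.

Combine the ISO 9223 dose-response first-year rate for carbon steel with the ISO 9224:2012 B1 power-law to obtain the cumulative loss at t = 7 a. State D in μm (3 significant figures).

D(7) = 121 μm

carbon steel: temperature factor f = +0.150·(-7.4) = -1.1100
  Pd branch = 1.77·Pd^0.52·e^(0.02·RH+f) = 22.58 μm/a
  Sd branch = 0.102·Sd^0.62·e^(0.033·RH+0.04·T) = 21.13 μm/a
  sum: 22.58 + 21.13 → r_corr = 43.72 μm/a
Long-term exponent b (ISO 9224 Table 2, B1) = 0.523
  D(7) = 43.72 × 7^0.523 = 43.72 × 2.767 = 121 μm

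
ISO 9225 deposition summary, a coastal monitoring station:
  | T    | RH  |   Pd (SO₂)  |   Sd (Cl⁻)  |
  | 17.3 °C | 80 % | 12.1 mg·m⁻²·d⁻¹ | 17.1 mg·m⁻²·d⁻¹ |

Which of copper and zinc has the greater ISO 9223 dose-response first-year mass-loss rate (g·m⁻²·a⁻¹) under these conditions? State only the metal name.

copper

copper: T>10 °C ⇒ hinge -0.080·(17.3−10) = -0.5840
  SO₂ term: 0.0053·12.1^0.26·exp(0.059·80-0.5840) = 0.6339
  Sd branch = 0.01025·Sd^0.27·e^(0.036·RH+0.049·T) = 0.9174 μm/a
  sum: 0.6339 + 0.9174 → r_corr = 1.551 μm/a
  mass loss = 1.551 μm/a × 8.96 g/cm³ = 13.9 g·m⁻²·a⁻¹
zinc: T>10 °C ⇒ hinge -0.071·(17.3−10) = -0.5183
  SO₂ term: 0.0129·12.1^0.44·exp(0.046·80-0.5183) = 0.9123
  Sd branch = 0.0175·Sd^0.57·e^(0.008·RH+0.085·T) = 0.7285 μm/a
  r_corr = 0.9123 + 0.7285 = 1.641 μm/a
  mass loss = 1.641 μm/a × 7.14 g/cm³ = 11.72 g·m⁻²·a⁻¹
Ordering by g·m⁻²·a⁻¹: copper (13.9) > zinc (11.7)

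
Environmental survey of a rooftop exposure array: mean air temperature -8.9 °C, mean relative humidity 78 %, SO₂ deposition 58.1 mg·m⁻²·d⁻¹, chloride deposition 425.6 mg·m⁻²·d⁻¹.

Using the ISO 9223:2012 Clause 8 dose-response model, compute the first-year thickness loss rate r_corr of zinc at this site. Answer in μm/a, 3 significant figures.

r_corr = 1.84 μm/a

zinc: temperature factor f = +0.038·(-18.9) = -0.7182
  Pd branch = 0.0129·Pd^0.44·e^(0.046·RH+f) = 1.359 μm/a
  Cl⁻ term: 0.0175·425.6^0.57·exp(0.008·78+0.085·-8.9) = 0.4831
  r_corr = 1.359 + 0.4831 = 1.842 μm/a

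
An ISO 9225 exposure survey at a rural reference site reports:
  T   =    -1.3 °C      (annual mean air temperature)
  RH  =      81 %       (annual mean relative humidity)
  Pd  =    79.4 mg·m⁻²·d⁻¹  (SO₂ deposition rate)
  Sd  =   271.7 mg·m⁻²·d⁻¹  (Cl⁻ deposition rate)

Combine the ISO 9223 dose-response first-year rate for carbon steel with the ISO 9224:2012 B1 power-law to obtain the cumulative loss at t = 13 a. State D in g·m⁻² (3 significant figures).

carbon steel: f(T) = +0.150·(T−10) [T≤10 °C] = -1.6950
  Pd branch = 1.77·Pd^0.52·e^(0.02·RH+f) = 15.97 μm/a
  Sd branch = 0.102·Sd^0.62·e^(0.033·RH+0.04·T) = 45.29 μm/a
  sum: 15.97 + 45.29 → r_corr = 61.26 μm/a
Power-law: D(13) = r_corr · 13^0.523
  D(13) = 61.26 × 13^0.523 = 61.26 × 3.825 = 234.3 μm
  Mass loss = 234.3 μm × 7.85 g/cm³ = 1839 g·m⁻²

D(13) = 1.84e+03 g·m⁻²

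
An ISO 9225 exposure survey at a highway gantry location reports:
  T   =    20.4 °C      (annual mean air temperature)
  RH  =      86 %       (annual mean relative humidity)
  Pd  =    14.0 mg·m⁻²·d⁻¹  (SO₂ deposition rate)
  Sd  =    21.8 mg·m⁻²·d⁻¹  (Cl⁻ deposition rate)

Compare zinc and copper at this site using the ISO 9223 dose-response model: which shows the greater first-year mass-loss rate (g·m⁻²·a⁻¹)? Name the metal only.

zinc: T>10 °C ⇒ hinge -0.071·(20.4−10) = -0.7384
  sulphur-dioxide contribution → 1.029 μm/a
  chloride contribution → 1.142 μm/a
  total first-year rate 2.171 μm/a
  mass loss = 2.171 μm/a × 7.14 g/cm³ = 15.5 g·m⁻²·a⁻¹
copper: T>10 °C ⇒ hinge -0.080·(20.4−10) = -0.8320
  sulphur-dioxide contribution → 0.7321 μm/a
  chloride contribution → 1.415 μm/a
  ⇒ r_corr(copper) = 2.147 μm/a
  mass loss = 2.147 μm/a × 8.96 g/cm³ = 19.24 g·m⁻²·a⁻¹
Ordering by g·m⁻²·a⁻¹: copper (19.2) > zinc (15.5)

copper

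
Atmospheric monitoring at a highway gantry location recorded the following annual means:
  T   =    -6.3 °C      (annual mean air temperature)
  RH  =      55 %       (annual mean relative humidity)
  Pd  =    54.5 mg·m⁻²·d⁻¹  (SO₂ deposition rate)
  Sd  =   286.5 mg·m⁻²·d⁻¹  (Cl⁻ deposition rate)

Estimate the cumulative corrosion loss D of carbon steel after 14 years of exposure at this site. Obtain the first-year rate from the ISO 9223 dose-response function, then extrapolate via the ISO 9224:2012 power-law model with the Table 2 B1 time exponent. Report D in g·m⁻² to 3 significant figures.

D(14) = 622 g·m⁻²

carbon steel: temperature factor f = +0.150·(-16.3) = -2.4450
  Pd branch = 1.77·Pd^0.52·e^(0.02·RH+f) = 3.688 μm/a
  Sd branch = 0.102·Sd^0.62·e^(0.033·RH+0.04·T) = 16.25 μm/a
  sum: 3.688 + 16.25 → r_corr = 19.94 μm/a
ISO 9224: D(t) = r_corr · t^b with b = 0.523 (carbon steel, B1)
  D(14) = 19.94 × 14^0.523 = 19.94 × 3.976 = 79.26 μm
  Mass loss = 79.26 μm × 7.85 g/cm³ = 622.2 g·m⁻²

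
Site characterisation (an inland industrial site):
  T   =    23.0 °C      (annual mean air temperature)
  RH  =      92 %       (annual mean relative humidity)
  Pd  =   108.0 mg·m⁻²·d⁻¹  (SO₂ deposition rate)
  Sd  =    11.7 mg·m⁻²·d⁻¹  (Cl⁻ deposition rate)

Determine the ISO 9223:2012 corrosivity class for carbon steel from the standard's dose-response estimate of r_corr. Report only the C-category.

carbon steel: temperature factor f = -0.054·(13.0) = -0.7020
  sulphur-dioxide contribution → 63.03 μm/a
  chloride contribution → 24.49 μm/a
  total first-year rate 87.52 μm/a
ISO 9223 Table 2 (carbon steel): 80 < 87.5 ≤ 200 μm/a ⇒ C5

C5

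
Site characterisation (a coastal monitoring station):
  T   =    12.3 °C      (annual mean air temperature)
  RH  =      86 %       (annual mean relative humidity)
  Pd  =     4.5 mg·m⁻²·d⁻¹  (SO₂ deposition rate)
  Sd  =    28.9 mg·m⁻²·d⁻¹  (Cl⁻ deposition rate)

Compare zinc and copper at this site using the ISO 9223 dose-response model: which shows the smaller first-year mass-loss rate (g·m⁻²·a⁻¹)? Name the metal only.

zinc

zinc: T>10 °C ⇒ hinge -0.071·(12.3−10) = -0.1633
  sulphur-dioxide contribution → 1.11 μm/a
  chloride contribution → 0.6739 μm/a
  total first-year rate 1.783 μm/a
  mass loss = 1.783 μm/a × 7.14 g/cm³ = 12.73 g·m⁻²·a⁻¹
copper: temperature factor f = -0.080·(2.3) = -0.1840
  sulphur-dioxide contribution → 1.042 μm/a
  chloride contribution → 1.027 μm/a
  ⇒ r_corr(copper) = 2.069 μm/a
  mass loss = 2.069 μm/a × 8.96 g/cm³ = 18.54 g·m⁻²·a⁻¹
Ordering by g·m⁻²·a⁻¹: copper (18.5) > zinc (12.7)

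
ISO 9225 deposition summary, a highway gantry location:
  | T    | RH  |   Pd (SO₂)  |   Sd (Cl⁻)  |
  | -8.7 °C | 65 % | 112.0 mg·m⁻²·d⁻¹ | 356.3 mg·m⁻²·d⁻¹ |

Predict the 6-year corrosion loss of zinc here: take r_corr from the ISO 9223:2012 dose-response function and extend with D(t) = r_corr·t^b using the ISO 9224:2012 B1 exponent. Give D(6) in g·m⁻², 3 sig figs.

D(6) = 43.1 g·m⁻²

zinc: f(T) = +0.038·(T−10) [T≤10 °C] = -0.7106
  sulphur-dioxide contribution → 1.005 μm/a
  chloride contribution → 0.4002 μm/a
  ⇒ r_corr(zinc) = 1.405 μm/a
Power-law: D(6) = r_corr · 6^0.813
  D(6) = 1.405 × 6^0.813 = 1.405 × 4.292 = 6.031 μm
  Mass loss = 6.031 μm × 7.14 g/cm³ = 43.06 g·m⁻²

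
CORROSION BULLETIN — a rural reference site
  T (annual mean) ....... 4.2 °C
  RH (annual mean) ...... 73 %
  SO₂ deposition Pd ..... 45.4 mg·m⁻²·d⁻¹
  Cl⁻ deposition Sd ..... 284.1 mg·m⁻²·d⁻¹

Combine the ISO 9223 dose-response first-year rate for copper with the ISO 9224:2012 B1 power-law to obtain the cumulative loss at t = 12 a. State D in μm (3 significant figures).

copper: f(T) = +0.126·(T−10) [T≤10 °C] = -0.7308
  SO₂ term: 0.0053·45.4^0.26·exp(0.059·73-0.7308) = 0.5108
  Cl⁻ term: 0.01025·284.1^0.27·exp(0.036·73+0.049·4.2) = 0.8014
  r_corr = 0.5108 + 0.8014 = 1.312 μm/a
Power-law: D(12) = r_corr · 12^0.667
  D(12) = 1.312 × 12^0.667 = 1.312 × 5.246 = 6.884 μm

D(12) = 6.88 μm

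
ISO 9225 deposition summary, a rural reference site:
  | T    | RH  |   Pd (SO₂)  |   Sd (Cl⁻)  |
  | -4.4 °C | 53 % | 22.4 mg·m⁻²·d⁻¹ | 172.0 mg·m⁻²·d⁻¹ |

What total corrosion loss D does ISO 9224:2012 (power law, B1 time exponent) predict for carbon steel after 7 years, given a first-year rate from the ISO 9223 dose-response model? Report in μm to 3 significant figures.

D(7) = 41.3 μm

carbon steel: temperature factor f = +0.150·(-14.4) = -2.1600
  sulphur-dioxide contribution → 2.967 μm/a
  chloride contribution → 11.96 μm/a
  ⇒ r_corr(carbon steel) = 14.93 μm/a
Long-term exponent b (ISO 9224 Table 2, B1) = 0.523
  D(7) = 14.93 × 7^0.523 = 14.93 × 2.767 = 41.31 μm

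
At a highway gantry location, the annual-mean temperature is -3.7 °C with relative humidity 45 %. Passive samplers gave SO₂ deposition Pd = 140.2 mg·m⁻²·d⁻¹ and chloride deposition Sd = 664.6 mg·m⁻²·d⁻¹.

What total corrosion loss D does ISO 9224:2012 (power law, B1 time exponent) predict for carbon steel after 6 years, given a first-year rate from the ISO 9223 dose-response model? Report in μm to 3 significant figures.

carbon steel: T≤10 °C ⇒ hinge +0.150·(-3.7−10) = -2.0550
  SO₂ term: 1.77·140.2^0.52·exp(0.02·45-2.0550) = 7.289
  Cl⁻ term: 0.102·664.6^0.62·exp(0.033·45+0.04·-3.7) = 21.84
  sum: 7.289 + 21.84 → r_corr = 29.13 μm/a
Long-term exponent b (ISO 9224 Table 2, B1) = 0.523
  D(6) = 29.13 × 6^0.523 = 29.13 × 2.553 = 74.35 μm

D(6) = 74.4 μm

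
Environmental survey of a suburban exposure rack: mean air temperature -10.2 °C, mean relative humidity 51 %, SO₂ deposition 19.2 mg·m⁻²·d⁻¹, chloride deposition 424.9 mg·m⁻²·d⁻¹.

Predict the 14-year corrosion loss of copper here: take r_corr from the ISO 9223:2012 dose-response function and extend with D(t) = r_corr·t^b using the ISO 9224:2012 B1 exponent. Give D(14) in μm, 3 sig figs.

copper: T≤10 °C ⇒ hinge +0.126·(-10.2−10) = -2.5452
  Pd branch = 0.0053·Pd^0.26·e^(0.059·RH+f) = 0.01817 μm/a
  Sd branch = 0.01025·Sd^0.27·e^(0.036·RH+0.049·T) = 0.1998 μm/a
  sum: 0.01817 + 0.1998 → r_corr = 0.218 μm/a
ISO 9224: D(t) = r_corr · t^b with b = 0.667 (copper, B1)
  D(14) = 0.218 × 14^0.667 = 0.218 × 5.814 = 1.267 μm

D(14) = 1.27 μm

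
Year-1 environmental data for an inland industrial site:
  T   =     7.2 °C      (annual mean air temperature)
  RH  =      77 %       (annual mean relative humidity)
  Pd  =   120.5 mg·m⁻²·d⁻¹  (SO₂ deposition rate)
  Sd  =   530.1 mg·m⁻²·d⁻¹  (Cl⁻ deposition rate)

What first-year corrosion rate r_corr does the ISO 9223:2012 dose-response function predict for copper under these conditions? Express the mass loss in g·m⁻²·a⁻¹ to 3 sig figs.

copper: T≤10 °C ⇒ hinge +0.126·(7.2−10) = -0.3528
  SO₂ term: 0.0053·120.5^0.26·exp(0.059·77-0.3528) = 1.217
  Sd branch = 0.01025·Sd^0.27·e^(0.036·RH+0.049·T) = 1.269 μm/a
  sum: 1.217 + 1.269 → r_corr = 2.485 μm/a
Convert to mass loss: 2.485 μm/a × 8.96 g/cm³ = 22.27 g·m⁻²·a⁻¹

r_corr = 22.3 g·m⁻²·a⁻¹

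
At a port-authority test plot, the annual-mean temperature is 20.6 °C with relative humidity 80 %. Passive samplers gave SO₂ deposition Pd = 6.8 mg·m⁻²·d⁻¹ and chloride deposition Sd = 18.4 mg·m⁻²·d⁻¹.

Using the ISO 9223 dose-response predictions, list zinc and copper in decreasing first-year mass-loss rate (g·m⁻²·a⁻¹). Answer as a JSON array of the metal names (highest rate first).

["copper", "zinc"]

zinc: temperature factor f = -0.071·(10.6) = -0.7526
  SO₂ term: 0.0129·6.8^0.44·exp(0.046·80-0.7526) = 0.5601
  Sd branch = 0.0175·Sd^0.57·e^(0.008·RH+0.085·T) = 1.006 μm/a
  sum: 0.5601 + 1.006 → r_corr = 1.566 μm/a
  mass loss = 1.566 μm/a × 7.14 g/cm³ = 11.18 g·m⁻²·a⁻¹
copper: f(T) = -0.080·(T−10) [T>10 °C] = -0.8480
  Pd branch = 0.0053·Pd^0.26·e^(0.059·RH+f) = 0.4191 μm/a
  Sd branch = 0.01025·Sd^0.27·e^(0.036·RH+0.049·T) = 1.1 μm/a
  r_corr = 0.4191 + 1.1 = 1.519 μm/a
  mass loss = 1.519 μm/a × 8.96 g/cm³ = 13.61 g·m⁻²·a⁻¹
Ordering by g·m⁻²·a⁻¹: copper (13.6) > zinc (11.2)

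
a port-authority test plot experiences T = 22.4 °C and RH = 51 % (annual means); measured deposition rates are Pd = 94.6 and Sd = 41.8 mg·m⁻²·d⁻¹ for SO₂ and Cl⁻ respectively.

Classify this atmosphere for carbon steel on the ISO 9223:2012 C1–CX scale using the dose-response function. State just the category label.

carbon steel: f(T) = -0.054·(T−10) [T>10 °C] = -0.6696
  SO₂ term: 1.77·94.6^0.52·exp(0.02·51-0.6696) = 26.77
  Cl⁻ term: 0.102·41.8^0.62·exp(0.033·51+0.04·22.4) = 13.61
  r_corr = 26.77 + 13.61 = 40.38 μm/a
ISO 9223 Table 2 (carbon steel): 25 < 40.4 ≤ 50 μm/a ⇒ C3

C3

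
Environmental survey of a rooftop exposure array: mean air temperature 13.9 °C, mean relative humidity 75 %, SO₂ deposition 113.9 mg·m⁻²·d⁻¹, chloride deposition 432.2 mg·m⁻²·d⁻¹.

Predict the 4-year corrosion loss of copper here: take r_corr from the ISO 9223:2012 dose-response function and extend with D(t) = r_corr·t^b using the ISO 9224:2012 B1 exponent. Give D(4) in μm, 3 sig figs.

copper: f(T) = -0.080·(T−10) [T>10 °C] = -0.3120
  Pd branch = 0.0053·Pd^0.26·e^(0.059·RH+f) = 1.11 μm/a
  Sd branch = 0.01025·Sd^0.27·e^(0.036·RH+0.049·T) = 1.552 μm/a
  sum: 1.11 + 1.552 → r_corr = 2.661 μm/a
Power-law: D(4) = r_corr · 4^0.667
  D(4) = 2.661 × 4^0.667 = 2.661 × 2.521 = 6.709 μm

D(4) = 6.71 μm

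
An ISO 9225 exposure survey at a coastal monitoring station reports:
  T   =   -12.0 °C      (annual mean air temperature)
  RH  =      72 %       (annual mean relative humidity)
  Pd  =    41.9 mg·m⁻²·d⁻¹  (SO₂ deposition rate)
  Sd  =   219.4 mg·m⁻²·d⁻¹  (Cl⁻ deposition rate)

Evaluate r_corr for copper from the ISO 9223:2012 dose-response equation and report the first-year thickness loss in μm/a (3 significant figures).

copper: T≤10 °C ⇒ hinge +0.126·(-12.0−10) = -2.7720
  sulphur-dioxide contribution → 0.06124 μm/a
  chloride contribution → 0.326 μm/a
  ⇒ r_corr(copper) = 0.3872 μm/a

r_corr = 0.387 μm/a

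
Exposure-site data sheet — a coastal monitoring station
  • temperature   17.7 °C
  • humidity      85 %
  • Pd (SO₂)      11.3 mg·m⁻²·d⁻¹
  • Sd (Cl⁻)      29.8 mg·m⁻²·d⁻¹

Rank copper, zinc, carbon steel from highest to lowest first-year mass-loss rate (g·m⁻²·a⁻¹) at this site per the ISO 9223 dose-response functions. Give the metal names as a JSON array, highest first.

["carbon steel", "copper", "zinc"]

copper: f(T) = -0.080·(T−10) [T>10 °C] = -0.6160
  Pd branch = 0.0053·Pd^0.26·e^(0.059·RH+f) = 0.8101 μm/a
  Cl⁻ term: 0.01025·29.8^0.27·exp(0.036·85+0.049·17.7) = 1.301
  sum: 0.8101 + 1.301 → r_corr = 2.111 μm/a
  mass loss = 2.111 μm/a × 8.96 g/cm³ = 18.92 g·m⁻²·a⁻¹
zinc: f(T) = -0.071·(T−10) [T>10 °C] = -0.5467
  Pd branch = 0.0129·Pd^0.44·e^(0.046·RH+f) = 1.083 μm/a
  Sd branch = 0.0175·Sd^0.57·e^(0.008·RH+0.085·T) = 1.077 μm/a
  sum: 1.083 + 1.077 → r_corr = 2.16 μm/a
  mass loss = 2.16 μm/a × 7.14 g/cm³ = 15.42 g·m⁻²·a⁻¹
carbon steel: T>10 °C ⇒ hinge -0.054·(17.7−10) = -0.4158
  Pd branch = 1.77·Pd^0.52·e^(0.02·RH+f) = 22.56 μm/a
  Cl⁻ term: 0.102·29.8^0.62·exp(0.033·85+0.04·17.7) = 28.07
  r_corr = 22.56 + 28.07 = 50.63 μm/a
  mass loss = 50.63 μm/a × 7.85 g/cm³ = 397.5 g·m⁻²·a⁻¹
Ordering by g·m⁻²·a⁻¹: carbon steel (397) > copper (18.9) > zinc (15.4)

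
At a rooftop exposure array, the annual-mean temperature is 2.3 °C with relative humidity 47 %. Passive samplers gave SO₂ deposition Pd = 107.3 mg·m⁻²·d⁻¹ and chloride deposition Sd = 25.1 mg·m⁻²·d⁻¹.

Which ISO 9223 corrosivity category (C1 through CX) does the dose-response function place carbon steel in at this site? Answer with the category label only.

carbon steel: temperature factor f = +0.150·(-7.7) = -1.1550
  sulphur-dioxide contribution → 16.24 μm/a
  chloride contribution → 3.89 μm/a
  total first-year rate 20.13 μm/a
ISO 9223 Table 2 (carbon steel): 1.3 < 20.1 ≤ 25 μm/a ⇒ C2

C2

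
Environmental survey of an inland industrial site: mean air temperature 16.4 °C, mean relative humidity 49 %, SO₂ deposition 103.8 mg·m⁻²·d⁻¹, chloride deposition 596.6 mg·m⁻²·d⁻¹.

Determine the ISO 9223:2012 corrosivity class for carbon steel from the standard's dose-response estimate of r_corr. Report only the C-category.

carbon steel: T>10 °C ⇒ hinge -0.054·(16.4−10) = -0.3456
  Pd branch = 1.77·Pd^0.52·e^(0.02·RH+f) = 37.32 μm/a
  Sd branch = 0.102·Sd^0.62·e^(0.033·RH+0.04·T) = 52.08 μm/a
  sum: 37.32 + 52.08 → r_corr = 89.4 μm/a
Category bounds: 80…200 μm/a bracket r_corr ⇒ C5

C5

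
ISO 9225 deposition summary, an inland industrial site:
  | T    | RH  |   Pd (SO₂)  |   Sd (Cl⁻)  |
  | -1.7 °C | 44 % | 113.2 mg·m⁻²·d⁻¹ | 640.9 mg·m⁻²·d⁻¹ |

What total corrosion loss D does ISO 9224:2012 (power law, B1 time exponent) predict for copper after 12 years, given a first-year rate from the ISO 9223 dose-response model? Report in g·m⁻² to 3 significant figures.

D(12) = 15.0 g·m⁻²

copper: f(T) = +0.126·(T−10) [T≤10 °C] = -1.4742
  SO₂ term: 0.0053·113.2^0.26·exp(0.059·44-1.4742) = 0.05565
  Cl⁻ term: 0.01025·640.9^0.27·exp(0.036·44+0.049·-1.7) = 0.2632
  r_corr = 0.05565 + 0.2632 = 0.3189 μm/a
Power-law: D(12) = r_corr · 12^0.667
  D(12) = 0.3189 × 12^0.667 = 0.3189 × 5.246 = 1.673 μm
  Mass loss = 1.673 μm × 8.96 g/cm³ = 14.99 g·m⁻²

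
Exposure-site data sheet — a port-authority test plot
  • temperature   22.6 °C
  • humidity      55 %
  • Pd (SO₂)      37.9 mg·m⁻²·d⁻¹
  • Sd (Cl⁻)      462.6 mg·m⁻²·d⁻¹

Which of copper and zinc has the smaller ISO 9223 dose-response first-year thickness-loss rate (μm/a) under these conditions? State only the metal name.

copper

copper: T>10 °C ⇒ hinge -0.080·(22.6−10) = -1.0080
  SO₂ term: 0.0053·37.9^0.26·exp(0.059·55-1.0080) = 0.1277
  Cl⁻ term: 0.01025·462.6^0.27·exp(0.036·55+0.049·22.6) = 1.178
  r_corr = 0.1277 + 1.178 = 1.306 μm/a
zinc: temperature factor f = -0.071·(12.6) = -0.8946
  SO₂ term: 0.0129·37.9^0.44·exp(0.046·55-0.8946) = 0.3277
  Sd branch = 0.0175·Sd^0.57·e^(0.008·RH+0.085·T) = 6.132 μm/a
  r_corr = 0.3277 + 6.132 = 6.459 μm/a
Ordering by μm/a: zinc (6.46) > copper (1.31)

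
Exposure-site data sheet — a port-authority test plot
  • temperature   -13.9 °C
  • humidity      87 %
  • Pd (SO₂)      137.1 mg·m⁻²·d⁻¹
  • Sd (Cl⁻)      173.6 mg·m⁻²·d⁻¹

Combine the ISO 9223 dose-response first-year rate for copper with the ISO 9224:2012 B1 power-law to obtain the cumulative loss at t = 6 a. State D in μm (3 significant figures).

D(6) = 2.11 μm

copper: f(T) = +0.126·(T−10) [T≤10 °C] = -3.0114
  sulphur-dioxide contribution → 0.159 μm/a
  chloride contribution → 0.4784 μm/a
  total first-year rate 0.6374 μm/a
Long-term exponent b (ISO 9224 Table 2, B1) = 0.667
  D(6) = 0.6374 × 6^0.667 = 0.6374 × 3.304 = 2.106 μm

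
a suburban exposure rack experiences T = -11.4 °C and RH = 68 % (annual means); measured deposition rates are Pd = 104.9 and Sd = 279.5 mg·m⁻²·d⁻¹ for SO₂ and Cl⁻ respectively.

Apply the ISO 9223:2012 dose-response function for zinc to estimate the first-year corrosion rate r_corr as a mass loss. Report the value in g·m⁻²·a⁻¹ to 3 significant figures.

r_corr = 9.25 g·m⁻²·a⁻¹

zinc: T≤10 °C ⇒ hinge +0.038·(-11.4−10) = -0.8132
  Pd branch = 0.0129·Pd^0.44·e^(0.046·RH+f) = 1.012 μm/a
  Cl⁻ term: 0.0175·279.5^0.57·exp(0.008·68+0.085·-11.4) = 0.2837
  r_corr = 1.012 + 0.2837 = 1.295 μm/a
Convert to mass loss: 1.295 μm/a × 7.14 g/cm³ = 9.249 g·m⁻²·a⁻¹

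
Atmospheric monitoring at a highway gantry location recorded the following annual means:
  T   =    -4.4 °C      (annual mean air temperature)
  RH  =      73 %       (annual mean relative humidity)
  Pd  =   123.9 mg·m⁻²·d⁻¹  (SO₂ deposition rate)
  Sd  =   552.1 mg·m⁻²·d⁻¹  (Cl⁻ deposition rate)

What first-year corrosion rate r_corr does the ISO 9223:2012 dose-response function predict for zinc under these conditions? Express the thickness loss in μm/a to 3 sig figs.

r_corr = 2.58 μm/a

zinc: temperature factor f = +0.038·(-14.4) = -0.5472
  sulphur-dioxide contribution → 1.788 μm/a
  chloride contribution → 0.7892 μm/a
  ⇒ r_corr(zinc) = 2.577 μm/a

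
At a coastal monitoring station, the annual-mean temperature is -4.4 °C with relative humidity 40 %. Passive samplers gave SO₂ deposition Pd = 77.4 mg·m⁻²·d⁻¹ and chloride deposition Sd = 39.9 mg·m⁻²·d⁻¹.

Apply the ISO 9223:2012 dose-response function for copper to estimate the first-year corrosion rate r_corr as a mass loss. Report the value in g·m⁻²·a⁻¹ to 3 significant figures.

r_corr = 1.10 g·m⁻²·a⁻¹

copper: T≤10 °C ⇒ hinge +0.126·(-4.4−10) = -1.8144
  sulphur-dioxide contribution → 0.02833 μm/a
  chloride contribution → 0.09435 μm/a
  ⇒ r_corr(copper) = 0.1227 μm/a
Convert to mass loss: 0.1227 μm/a × 8.96 g/cm³ = 1.099 g·m⁻²·a⁻¹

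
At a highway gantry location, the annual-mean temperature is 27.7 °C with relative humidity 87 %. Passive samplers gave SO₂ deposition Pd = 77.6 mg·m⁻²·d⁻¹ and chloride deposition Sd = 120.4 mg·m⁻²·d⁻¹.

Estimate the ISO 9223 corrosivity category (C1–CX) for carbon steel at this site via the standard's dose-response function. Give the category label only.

carbon steel: f(T) = -0.054·(T−10) [T>10 °C] = -0.9558
  SO₂ term: 1.77·77.6^0.52·exp(0.02·87-0.9558) = 37.26
  Cl⁻ term: 0.102·120.4^0.62·exp(0.033·87+0.04·27.7) = 106.3
  r_corr = 37.26 + 106.3 = 143.6 μm/a
Category bounds: 80…200 μm/a bracket r_corr ⇒ C5

C5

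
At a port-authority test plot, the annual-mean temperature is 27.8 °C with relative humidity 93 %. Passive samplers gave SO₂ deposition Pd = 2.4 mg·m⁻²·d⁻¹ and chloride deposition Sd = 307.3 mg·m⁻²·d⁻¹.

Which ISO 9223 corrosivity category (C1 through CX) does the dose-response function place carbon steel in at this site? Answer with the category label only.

CX

carbon steel: temperature factor f = -0.054·(17.8) = -0.9612
  SO₂ term: 1.77·2.4^0.52·exp(0.02·93-0.9612) = 6.855
  Cl⁻ term: 0.102·307.3^0.62·exp(0.033·93+0.04·27.8) = 232.6
  r_corr = 6.855 + 232.6 = 239.5 μm/a
Category bounds: 200…700 μm/a bracket r_corr ⇒ CX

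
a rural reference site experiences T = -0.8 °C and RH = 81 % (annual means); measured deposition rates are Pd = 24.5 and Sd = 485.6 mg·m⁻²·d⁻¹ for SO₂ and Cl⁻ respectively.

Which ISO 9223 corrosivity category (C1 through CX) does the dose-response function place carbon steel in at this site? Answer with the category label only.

C4

carbon steel: T≤10 °C ⇒ hinge +0.150·(-0.8−10) = -1.6200
  Pd branch = 1.77·Pd^0.52·e^(0.02·RH+f) = 9.34 μm/a
  Cl⁻ term: 0.102·485.6^0.62·exp(0.033·81+0.04·-0.8) = 66.23
  sum: 9.34 + 66.23 → r_corr = 75.57 μm/a
Category bounds: 50…80 μm/a bracket r_corr ⇒ C4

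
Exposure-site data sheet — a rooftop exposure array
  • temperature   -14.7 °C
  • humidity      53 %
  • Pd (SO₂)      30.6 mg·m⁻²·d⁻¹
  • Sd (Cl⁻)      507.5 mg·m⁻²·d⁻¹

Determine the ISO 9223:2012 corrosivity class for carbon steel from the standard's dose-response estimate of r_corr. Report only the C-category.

C2

carbon steel: f(T) = +0.150·(T−10) [T≤10 °C] = -3.7050
  Pd branch = 1.77·Pd^0.52·e^(0.02·RH+f) = 0.7445 μm/a
  Sd branch = 0.102·Sd^0.62·e^(0.033·RH+0.04·T) = 15.49 μm/a
  r_corr = 0.7445 + 15.49 = 16.24 μm/a
ISO 9223 Table 2 (carbon steel): 1.3 < 16.2 ≤ 25 μm/a ⇒ C2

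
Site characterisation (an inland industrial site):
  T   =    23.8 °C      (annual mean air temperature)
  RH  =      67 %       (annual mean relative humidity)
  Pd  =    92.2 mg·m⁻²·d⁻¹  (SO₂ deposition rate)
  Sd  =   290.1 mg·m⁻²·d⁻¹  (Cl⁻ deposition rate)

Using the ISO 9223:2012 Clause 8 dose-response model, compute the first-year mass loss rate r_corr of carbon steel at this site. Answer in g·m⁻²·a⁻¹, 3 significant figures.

carbon steel: temperature factor f = -0.054·(13.8) = -0.7452
  sulphur-dioxide contribution → 33.72 μm/a
  chloride contribution → 81.11 μm/a
  total first-year rate 114.8 μm/a
Convert to mass loss: 114.8 μm/a × 7.85 g/cm³ = 901.4 g·m⁻²·a⁻¹

r_corr = 901 g·m⁻²·a⁻¹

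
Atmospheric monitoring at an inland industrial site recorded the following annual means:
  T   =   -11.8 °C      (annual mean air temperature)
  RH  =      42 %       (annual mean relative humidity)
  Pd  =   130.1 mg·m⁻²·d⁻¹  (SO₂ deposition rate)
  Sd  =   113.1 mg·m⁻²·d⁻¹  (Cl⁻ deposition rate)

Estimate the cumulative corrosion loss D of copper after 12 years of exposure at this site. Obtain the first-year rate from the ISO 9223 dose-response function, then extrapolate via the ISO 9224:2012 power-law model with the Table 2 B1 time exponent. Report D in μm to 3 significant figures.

D(12) = 0.566 μm

copper: temperature factor f = +0.126·(-21.8) = -2.7468
  SO₂ term: 0.0053·130.1^0.26·exp(0.059·42-2.7468) = 0.01436
  Sd branch = 0.01025·Sd^0.27·e^(0.036·RH+0.049·T) = 0.09348 μm/a
  r_corr = 0.01436 + 0.09348 = 0.1078 μm/a
Long-term exponent b (ISO 9224 Table 2, B1) = 0.667
  D(12) = 0.1078 × 12^0.667 = 0.1078 × 5.246 = 0.5657 μm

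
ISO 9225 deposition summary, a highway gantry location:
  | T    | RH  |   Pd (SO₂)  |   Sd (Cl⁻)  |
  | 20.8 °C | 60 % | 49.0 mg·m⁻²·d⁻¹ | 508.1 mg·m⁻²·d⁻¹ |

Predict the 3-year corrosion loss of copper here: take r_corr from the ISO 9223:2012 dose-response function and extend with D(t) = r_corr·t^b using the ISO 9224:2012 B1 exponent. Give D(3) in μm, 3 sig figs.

D(3) = 3.20 μm

copper: T>10 °C ⇒ hinge -0.080·(20.8−10) = -0.8640
  Pd branch = 0.0053·Pd^0.26·e^(0.059·RH+f) = 0.2118 μm/a
  Cl⁻ term: 0.01025·508.1^0.27·exp(0.036·60+0.049·20.8) = 1.324
  sum: 0.2118 + 1.324 → r_corr = 1.536 μm/a
ISO 9224: D(t) = r_corr · t^b with b = 0.667 (copper, B1)
  D(3) = 1.536 × 3^0.667 = 1.536 × 2.081 = 3.197 μm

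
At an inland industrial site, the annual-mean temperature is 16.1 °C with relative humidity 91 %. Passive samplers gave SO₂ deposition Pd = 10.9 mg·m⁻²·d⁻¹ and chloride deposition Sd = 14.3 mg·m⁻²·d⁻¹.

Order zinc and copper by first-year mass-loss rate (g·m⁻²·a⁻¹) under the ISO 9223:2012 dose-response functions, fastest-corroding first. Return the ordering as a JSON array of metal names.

["copper", "zinc"]

zinc: f(T) = -0.071·(T−10) [T>10 °C] = -0.4331
  SO₂ term: 0.0129·10.9^0.44·exp(0.046·91-0.4331) = 1.574
  Cl⁻ term: 0.0175·14.3^0.57·exp(0.008·91+0.085·16.1) = 0.6488
  sum: 1.574 + 0.6488 → r_corr = 2.222 μm/a
  mass loss = 2.222 μm/a × 7.14 g/cm³ = 15.87 g·m⁻²·a⁻¹
copper: T>10 °C ⇒ hinge -0.080·(16.1−10) = -0.4880
  SO₂ term: 0.0053·10.9^0.26·exp(0.059·91-0.4880) = 1.3
  Sd branch = 0.01025·Sd^0.27·e^(0.036·RH+0.049·T) = 1.225 μm/a
  sum: 1.3 + 1.225 → r_corr = 2.524 μm/a
  mass loss = 2.524 μm/a × 8.96 g/cm³ = 22.62 g·m⁻²·a⁻¹
Ordering by g·m⁻²·a⁻¹: copper (22.6) > zinc (15.9)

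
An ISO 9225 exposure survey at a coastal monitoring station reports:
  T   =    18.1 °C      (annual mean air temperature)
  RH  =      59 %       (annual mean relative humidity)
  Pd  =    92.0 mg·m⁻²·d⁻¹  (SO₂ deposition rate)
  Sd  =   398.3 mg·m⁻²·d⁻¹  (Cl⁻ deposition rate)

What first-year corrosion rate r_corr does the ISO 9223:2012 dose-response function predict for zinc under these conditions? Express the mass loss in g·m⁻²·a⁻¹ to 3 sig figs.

r_corr = 34.0 g·m⁻²·a⁻¹

zinc: f(T) = -0.071·(T−10) [T>10 °C] = -0.5751
  SO₂ term: 0.0129·92.0^0.44·exp(0.046·59-0.5751) = 0.8009
  Sd branch = 0.0175·Sd^0.57·e^(0.008·RH+0.085·T) = 3.966 μm/a
  sum: 0.8009 + 3.966 → r_corr = 4.766 μm/a
Convert to mass loss: 4.766 μm/a × 7.14 g/cm³ = 34.03 g·m⁻²·a⁻¹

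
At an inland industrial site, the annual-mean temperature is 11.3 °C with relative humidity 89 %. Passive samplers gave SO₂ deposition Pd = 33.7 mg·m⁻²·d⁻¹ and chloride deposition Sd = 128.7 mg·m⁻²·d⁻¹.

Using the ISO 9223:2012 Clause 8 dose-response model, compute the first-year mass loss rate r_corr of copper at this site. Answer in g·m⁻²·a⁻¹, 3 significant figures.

r_corr = 35.0 g·m⁻²·a⁻¹

copper: temperature factor f = -0.080·(1.3) = -0.1040
  SO₂ term: 0.0053·33.7^0.26·exp(0.059·89-0.1040) = 2.274
  Sd branch = 0.01025·Sd^0.27·e^(0.036·RH+0.049·T) = 1.63 μm/a
  sum: 2.274 + 1.63 → r_corr = 3.904 μm/a
Convert to mass loss: 3.904 μm/a × 8.96 g/cm³ = 34.98 g·m⁻²·a⁻¹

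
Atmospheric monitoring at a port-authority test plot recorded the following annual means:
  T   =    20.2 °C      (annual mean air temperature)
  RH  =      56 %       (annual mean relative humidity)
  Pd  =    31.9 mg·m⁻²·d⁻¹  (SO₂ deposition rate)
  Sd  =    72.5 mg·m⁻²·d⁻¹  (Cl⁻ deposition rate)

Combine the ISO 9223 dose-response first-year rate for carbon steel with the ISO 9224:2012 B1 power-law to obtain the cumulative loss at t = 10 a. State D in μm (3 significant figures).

D(10) = 132 μm

carbon steel: f(T) = -0.054·(T−10) [T>10 °C] = -0.5508
  SO₂ term: 1.77·31.9^0.52·exp(0.02·56-0.5508) = 18.93
  Sd branch = 0.102·Sd^0.62·e^(0.033·RH+0.04·T) = 20.68 μm/a
  r_corr = 18.93 + 20.68 = 39.61 μm/a
ISO 9224: D(t) = r_corr · t^b with b = 0.523 (carbon steel, B1)
  D(10) = 39.61 × 10^0.523 = 39.61 × 3.334 = 132.1 μm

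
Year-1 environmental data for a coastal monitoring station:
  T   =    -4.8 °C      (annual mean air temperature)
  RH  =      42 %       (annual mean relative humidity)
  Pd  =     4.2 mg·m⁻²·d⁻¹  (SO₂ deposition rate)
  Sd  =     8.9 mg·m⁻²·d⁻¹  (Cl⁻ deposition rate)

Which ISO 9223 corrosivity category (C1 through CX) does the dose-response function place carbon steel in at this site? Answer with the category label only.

C2

carbon steel: T≤10 °C ⇒ hinge +0.150·(-4.8−10) = -2.2200
  SO₂ term: 1.77·4.2^0.52·exp(0.02·42-2.2200) = 0.9392
  Sd branch = 0.102·Sd^0.62·e^(0.033·RH+0.04·T) = 1.305 μm/a
  sum: 0.9392 + 1.305 → r_corr = 2.245 μm/a
Category bounds: 1.3…25 μm/a bracket r_corr ⇒ C2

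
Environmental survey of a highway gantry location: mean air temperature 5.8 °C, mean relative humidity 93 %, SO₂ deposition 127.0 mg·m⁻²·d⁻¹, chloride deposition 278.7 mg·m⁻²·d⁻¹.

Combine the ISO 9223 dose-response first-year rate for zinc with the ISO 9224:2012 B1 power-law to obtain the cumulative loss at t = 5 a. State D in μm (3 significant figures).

zinc: f(T) = +0.038·(T−10) [T≤10 °C] = -0.1596
  SO₂ term: 0.0129·127.0^0.44·exp(0.046·93-0.1596) = 6.681
  Cl⁻ term: 0.0175·278.7^0.57·exp(0.008·93+0.085·5.8) = 1.493
  sum: 6.681 + 1.493 → r_corr = 8.174 μm/a
ISO 9224: D(t) = r_corr · t^b with b = 0.813 (zinc, B1)
  D(5) = 8.174 × 5^0.813 = 8.174 × 3.701 = 30.25 μm

D(5) = 30.2 μm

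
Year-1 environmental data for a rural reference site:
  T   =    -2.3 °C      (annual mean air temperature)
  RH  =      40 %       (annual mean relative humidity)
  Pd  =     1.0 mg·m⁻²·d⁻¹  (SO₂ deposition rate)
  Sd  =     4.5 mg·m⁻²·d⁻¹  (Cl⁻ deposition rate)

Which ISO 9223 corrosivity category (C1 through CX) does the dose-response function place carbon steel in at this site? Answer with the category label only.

C2

carbon steel: f(T) = +0.150·(T−10) [T≤10 °C] = -1.8450
  sulphur-dioxide contribution → 0.6225 μm/a
  chloride contribution → 0.8849 μm/a
  total first-year rate 1.507 μm/a
ISO 9223 Table 2 (carbon steel): 1.3 < 1.51 ≤ 25 μm/a ⇒ C2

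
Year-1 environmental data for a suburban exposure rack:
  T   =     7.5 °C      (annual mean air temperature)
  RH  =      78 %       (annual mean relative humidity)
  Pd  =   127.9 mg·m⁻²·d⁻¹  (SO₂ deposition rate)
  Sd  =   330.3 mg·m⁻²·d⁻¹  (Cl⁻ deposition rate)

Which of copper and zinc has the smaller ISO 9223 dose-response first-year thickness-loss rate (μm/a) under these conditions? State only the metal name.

copper

copper: T≤10 °C ⇒ hinge +0.126·(7.5−10) = -0.3150
  sulphur-dioxide contribution → 1.361 μm/a
  chloride contribution → 1.175 μm/a
  ⇒ r_corr(copper) = 2.536 μm/a
zinc: temperature factor f = +0.038·(-2.5) = -0.0950
  sulphur-dioxide contribution → 3.586 μm/a
  chloride contribution → 1.685 μm/a
  ⇒ r_corr(zinc) = 5.271 μm/a
Ordering by μm/a: zinc (5.27) > copper (2.54)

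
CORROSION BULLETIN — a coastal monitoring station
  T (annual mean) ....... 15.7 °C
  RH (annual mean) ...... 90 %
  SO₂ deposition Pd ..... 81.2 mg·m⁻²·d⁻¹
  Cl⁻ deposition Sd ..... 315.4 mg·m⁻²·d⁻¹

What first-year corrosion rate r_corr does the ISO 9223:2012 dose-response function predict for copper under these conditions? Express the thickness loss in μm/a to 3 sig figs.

copper: f(T) = -0.080·(T−10) [T>10 °C] = -0.4560
  sulphur-dioxide contribution → 2.132 μm/a
  chloride contribution → 2.671 μm/a
  ⇒ r_corr(copper) = 4.803 μm/a

r_corr = 4.80 μm/a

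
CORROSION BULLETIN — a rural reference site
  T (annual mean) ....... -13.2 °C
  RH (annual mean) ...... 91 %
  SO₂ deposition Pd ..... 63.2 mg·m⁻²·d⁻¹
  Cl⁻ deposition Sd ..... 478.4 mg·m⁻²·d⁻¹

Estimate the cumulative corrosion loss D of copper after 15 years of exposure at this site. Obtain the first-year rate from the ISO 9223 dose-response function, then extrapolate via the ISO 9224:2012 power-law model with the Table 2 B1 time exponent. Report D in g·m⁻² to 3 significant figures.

D(15) = 50.8 g·m⁻²

copper: temperature factor f = +0.126·(-23.2) = -2.9232
  Pd branch = 0.0053·Pd^0.26·e^(0.059·RH+f) = 0.1797 μm/a
  Sd branch = 0.01025·Sd^0.27·e^(0.036·RH+0.049·T) = 0.7518 μm/a
  sum: 0.1797 + 0.7518 → r_corr = 0.9316 μm/a
Long-term exponent b (ISO 9224 Table 2, B1) = 0.667
  D(15) = 0.9316 × 15^0.667 = 0.9316 × 6.088 = 5.671 μm
  Mass loss = 5.671 μm × 8.96 g/cm³ = 50.81 g·m⁻²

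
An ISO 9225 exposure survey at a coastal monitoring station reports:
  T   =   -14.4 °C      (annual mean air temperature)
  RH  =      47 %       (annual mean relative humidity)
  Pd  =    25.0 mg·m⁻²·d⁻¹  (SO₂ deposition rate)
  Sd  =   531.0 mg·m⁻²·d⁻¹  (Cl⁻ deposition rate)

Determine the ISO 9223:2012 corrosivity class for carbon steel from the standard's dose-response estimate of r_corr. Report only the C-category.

C2

carbon steel: temperature factor f = +0.150·(-24.4) = -3.6600
  SO₂ term: 1.77·25.0^0.52·exp(0.02·47-3.6600) = 0.6218
  Cl⁻ term: 0.102·531.0^0.62·exp(0.033·47+0.04·-14.4) = 13.23
  r_corr = 0.6218 + 13.23 = 13.85 μm/a
Category bounds: 1.3…25 μm/a bracket r_corr ⇒ C2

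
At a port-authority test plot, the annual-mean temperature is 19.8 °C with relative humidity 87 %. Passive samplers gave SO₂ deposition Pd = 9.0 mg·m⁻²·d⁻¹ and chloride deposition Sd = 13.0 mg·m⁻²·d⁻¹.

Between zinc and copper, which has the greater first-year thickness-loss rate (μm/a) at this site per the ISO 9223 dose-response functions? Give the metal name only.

zinc: temperature factor f = -0.071·(9.8) = -0.6958
  SO₂ term: 0.0129·9.0^0.44·exp(0.046·87-0.6958) = 0.9254
  Cl⁻ term: 0.0175·13.0^0.57·exp(0.008·87+0.085·19.8) = 0.815
  r_corr = 0.9254 + 0.815 = 1.74 μm/a
copper: temperature factor f = -0.080·(9.8) = -0.7840
  SO₂ term: 0.0053·9.0^0.26·exp(0.059·87-0.7840) = 0.7263
  Cl⁻ term: 0.01025·13.0^0.27·exp(0.036·87+0.049·19.8) = 1.239
  sum: 0.7263 + 1.239 → r_corr = 1.965 μm/a
Ordering by μm/a: copper (1.97) > zinc (1.74)

copper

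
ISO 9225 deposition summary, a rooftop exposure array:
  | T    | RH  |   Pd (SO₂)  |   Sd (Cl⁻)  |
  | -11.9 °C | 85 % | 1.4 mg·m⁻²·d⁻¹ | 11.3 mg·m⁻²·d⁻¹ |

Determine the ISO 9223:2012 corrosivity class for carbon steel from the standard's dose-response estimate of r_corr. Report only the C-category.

carbon steel: temperature factor f = +0.150·(-21.9) = -3.2850
  Pd branch = 1.77·Pd^0.52·e^(0.02·RH+f) = 0.4321 μm/a
  Sd branch = 0.102·Sd^0.62·e^(0.033·RH+0.04·T) = 4.71 μm/a
  sum: 0.4321 + 4.71 → r_corr = 5.142 μm/a
ISO 9223 Table 2 (carbon steel): 1.3 < 5.14 ≤ 25 μm/a ⇒ C2

C2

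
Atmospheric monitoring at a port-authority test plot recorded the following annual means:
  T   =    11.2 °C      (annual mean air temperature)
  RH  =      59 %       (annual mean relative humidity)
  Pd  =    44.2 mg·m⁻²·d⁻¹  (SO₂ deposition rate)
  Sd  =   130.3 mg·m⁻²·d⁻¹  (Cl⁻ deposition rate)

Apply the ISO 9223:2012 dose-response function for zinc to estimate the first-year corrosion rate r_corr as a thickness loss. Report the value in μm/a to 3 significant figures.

zinc: temperature factor f = -0.071·(1.2) = -0.0852
  Pd branch = 0.0129·Pd^0.44·e^(0.046·RH+f) = 0.9468 μm/a
  Sd branch = 0.0175·Sd^0.57·e^(0.008·RH+0.085·T) = 1.167 μm/a
  r_corr = 0.9468 + 1.167 = 2.114 μm/a

r_corr = 2.11 μm/a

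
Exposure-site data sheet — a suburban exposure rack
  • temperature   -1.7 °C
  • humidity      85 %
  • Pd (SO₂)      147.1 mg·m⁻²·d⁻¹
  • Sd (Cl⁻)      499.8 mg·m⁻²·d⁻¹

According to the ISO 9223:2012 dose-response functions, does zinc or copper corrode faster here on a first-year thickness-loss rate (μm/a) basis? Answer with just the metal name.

zinc

zinc: f(T) = +0.038·(T−10) [T≤10 °C] = -0.4446
  sulphur-dioxide contribution → 3.71 μm/a
  chloride contribution → 1.033 μm/a
  ⇒ r_corr(zinc) = 4.742 μm/a
copper: temperature factor f = +0.126·(-11.7) = -1.4742
  sulphur-dioxide contribution → 0.6693 μm/a
  chloride contribution → 1.077 μm/a
  total first-year rate 1.746 μm/a
Ordering by μm/a: zinc (4.74) > copper (1.75)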